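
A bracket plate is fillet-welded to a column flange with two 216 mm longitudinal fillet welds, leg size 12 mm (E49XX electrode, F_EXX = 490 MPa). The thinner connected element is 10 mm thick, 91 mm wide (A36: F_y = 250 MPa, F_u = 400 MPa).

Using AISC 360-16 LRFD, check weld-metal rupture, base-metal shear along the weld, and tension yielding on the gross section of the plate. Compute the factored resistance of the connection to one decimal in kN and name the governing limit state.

Weld metal: throat = 0.707×12 = 8.484 mm, L = 2×216 = 432 mm. φR_n = 0.75 × 0.6 × 490 × 8.484 × 432 = 808.2 kN.
Base metal shear (10 mm plate): yield φR_n = 1.0×0.6×250×10×432 = 648.0 kN; rupture φR_n = 0.75×0.6×400×10×432 = 777.6 kN; take 648.0 kN (yield).
Tension yield (gross): A_g = 91×10 = 910 mm². φR_n = 0.90 × 250 × 910 = 204.8 kN.
Governing: min(808.2, 648.0, 204.8) = 204.8 kN → gross-section yield.

204.8 kN (gross-section yield governs)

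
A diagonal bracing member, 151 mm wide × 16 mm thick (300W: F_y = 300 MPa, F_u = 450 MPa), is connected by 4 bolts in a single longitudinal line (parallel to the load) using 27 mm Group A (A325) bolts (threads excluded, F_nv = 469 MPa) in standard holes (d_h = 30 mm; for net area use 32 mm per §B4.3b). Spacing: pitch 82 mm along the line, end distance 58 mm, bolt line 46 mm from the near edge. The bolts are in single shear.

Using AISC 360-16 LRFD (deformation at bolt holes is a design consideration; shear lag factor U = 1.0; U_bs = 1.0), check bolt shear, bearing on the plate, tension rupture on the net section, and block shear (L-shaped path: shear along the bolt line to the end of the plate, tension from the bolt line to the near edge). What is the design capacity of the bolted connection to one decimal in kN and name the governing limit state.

Bolt shear: A_b = π(27)²/4 = 572.56 mm². φR_n = 0.75 × 469 × 572.56 × 4 × 1 = 805.6 kN.
Bearing (16 mm plate, F_u = 450 MPa): end bolts L_c = 58 − 30/2 = 43, R_n = min(1.2×43×16×450, 2.4×27×16×450) = 371.52 kN/bolt; interior L_c = 82 − 30 = 52, R_n = 449.28 kN/bolt. φR_n = 0.75 × (1×371.52 + 3×449.28) = 1289.5 kN.
Tension rupture (net): A_n = (151 − 1×32)×16 = 1904 mm² (U = 1.0, A_e = A_n). φR_n = 0.75 × 450 × 1904 = 642.6 kN.
Block shear: shear path 1×[58+3×82] = 1×304 mm, A_gv = 4864, A_nv = 1×(304 − 3.5×32)×16 = 3072 mm²; tension to near edge: (46 − 0.5×32)×16 = 480 mm². R_n = min(0.6×450×3072, 0.6×300×4864) + 1.0×450×480 = min(829.44, 875.52) + 216 = 1045.4 kN. φR_n = 0.75 × 1045.4 = 784.1 kN.
Governing: min(805.6, 1289.5, 642.6, 784.1) = 642.6 kN → net-section rupture.

642.6 kN (net-section rupture governs)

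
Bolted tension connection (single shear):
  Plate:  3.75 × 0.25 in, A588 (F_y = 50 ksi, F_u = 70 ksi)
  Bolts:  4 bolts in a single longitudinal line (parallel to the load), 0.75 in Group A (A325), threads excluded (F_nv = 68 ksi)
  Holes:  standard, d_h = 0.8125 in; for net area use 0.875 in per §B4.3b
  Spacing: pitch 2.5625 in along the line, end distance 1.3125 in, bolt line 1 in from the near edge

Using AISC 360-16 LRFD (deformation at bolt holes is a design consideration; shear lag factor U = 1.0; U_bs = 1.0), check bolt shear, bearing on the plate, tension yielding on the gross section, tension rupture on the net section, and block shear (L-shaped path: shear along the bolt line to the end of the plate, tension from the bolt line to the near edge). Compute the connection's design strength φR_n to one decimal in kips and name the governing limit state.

37.7 kips (net-section rupture governs)

Bolt shear: A_b = π(0.75)²/4 = 0.44179 in². φR_n = 0.75 × 68 × 0.44179 × 4 × 1 = 90.1 kips.
Bearing (0.25 in plate, F_u = 70 ksi): end bolts L_c = 1.3125 − 0.8125/2 = 0.90625, R_n = min(1.2×0.90625×0.25×70, 2.4×0.75×0.25×70) = 19.031 kips/bolt; interior L_c = 2.5625 − 0.8125 = 1.75, R_n = 31.5 kips/bolt. φR_n = 0.75 × (1×19.031 + 3×31.5) = 85.1 kips.
Tension yield (gross): A_g = 3.75×0.25 = 0.9375 in². φR_n = 0.90 × 50 × 0.9375 = 42.2 kips.
Tension rupture (net): A_n = (3.75 − 1×0.875)×0.25 = 0.71875 in² (U = 1.0, A_e = A_n). φR_n = 0.75 × 70 × 0.71875 = 37.7 kips.
Block shear: shear path 1×[1.3125+3×2.5625] = 1×9 in, A_gv = 2.25, A_nv = 1×(9 − 3.5×0.875)×0.25 = 1.4844 in²; tension to near edge: (1 − 0.5×0.875)×0.25 = 0.14063 in². R_n = min(0.6×70×1.4844, 0.6×50×2.25) + 1.0×70×0.14063 = min(62.345, 67.5) + 9.8441 = 72.189 kips. φR_n = 0.75 × 72.189 = 54.1 kips.
Governing: min(90.1, 85.1, 42.2, 37.7, 54.1) = 37.7 kips → net-section rupture.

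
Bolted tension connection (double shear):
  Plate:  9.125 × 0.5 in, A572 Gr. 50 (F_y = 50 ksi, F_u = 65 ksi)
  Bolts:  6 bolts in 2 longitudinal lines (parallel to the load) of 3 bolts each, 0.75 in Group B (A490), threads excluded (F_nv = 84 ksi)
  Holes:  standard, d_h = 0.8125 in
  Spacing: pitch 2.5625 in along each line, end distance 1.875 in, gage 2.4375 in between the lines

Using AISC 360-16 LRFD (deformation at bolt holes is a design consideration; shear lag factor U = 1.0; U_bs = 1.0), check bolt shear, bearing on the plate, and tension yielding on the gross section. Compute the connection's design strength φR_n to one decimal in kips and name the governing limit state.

Bolt shear: A_b = π(0.75)²/4 = 0.44179 in². φR_n = 0.75 × 84 × 0.44179 × 6 × 2 = 334.0 kips.
Bearing (0.5 in plate, F_u = 65 ksi): end bolts L_c = 1.875 − 0.8125/2 = 1.46875, R_n = min(1.2×1.46875×0.5×65, 2.4×0.75×0.5×65) = 57.281 kips/bolt; interior L_c = 2.5625 − 0.8125 = 1.75, R_n = 58.5 kips/bolt. φR_n = 0.75 × (2×57.281 + 4×58.5) = 261.4 kips.
Tension yield (gross): A_g = 9.125×0.5 = 4.5625 in². φR_n = 0.90 × 50 × 4.5625 = 205.3 kips.
Governing: min(334.0, 261.4, 205.3) = 205.3 kips → gross-section yield.

205.3 kips (gross-section yield governs)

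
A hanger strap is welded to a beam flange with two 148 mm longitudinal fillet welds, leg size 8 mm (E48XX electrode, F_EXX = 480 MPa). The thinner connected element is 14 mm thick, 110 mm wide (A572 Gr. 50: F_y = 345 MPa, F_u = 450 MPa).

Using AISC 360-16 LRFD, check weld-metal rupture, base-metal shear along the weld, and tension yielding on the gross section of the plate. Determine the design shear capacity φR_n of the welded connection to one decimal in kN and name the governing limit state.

361.6 kN (weld metal governs)

Weld metal: throat = 0.707×8 = 5.656 mm, L = 2×148 = 296 mm. φR_n = 0.75 × 0.6 × 480 × 5.656 × 296 = 361.6 kN.
Base metal shear (14 mm plate): yield φR_n = 1.0×0.6×345×14×296 = 857.8 kN; rupture φR_n = 0.75×0.6×450×14×296 = 839.2 kN; take 839.2 kN (rupture).
Tension yield (gross): A_g = 110×14 = 1540 mm². φR_n = 0.90 × 345 × 1540 = 478.2 kN.
Governing: min(361.6, 839.2, 478.2) = 361.6 kN → weld metal.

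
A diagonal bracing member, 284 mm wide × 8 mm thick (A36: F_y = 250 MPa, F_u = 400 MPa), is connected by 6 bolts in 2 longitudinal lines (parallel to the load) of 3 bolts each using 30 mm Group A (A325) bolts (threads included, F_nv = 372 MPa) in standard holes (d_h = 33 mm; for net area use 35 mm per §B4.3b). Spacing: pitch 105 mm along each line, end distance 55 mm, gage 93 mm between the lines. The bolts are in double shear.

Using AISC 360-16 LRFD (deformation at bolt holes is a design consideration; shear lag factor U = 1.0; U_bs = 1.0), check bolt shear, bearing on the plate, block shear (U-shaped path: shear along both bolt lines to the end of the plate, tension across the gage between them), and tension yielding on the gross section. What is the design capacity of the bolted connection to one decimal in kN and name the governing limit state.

511.2 kN (gross-section yield governs)

Bolt shear: A_b = π(30)²/4 = 706.86 mm². φR_n = 0.75 × 372 × 706.86 × 6 × 2 = 2366.6 kN.
Bearing (8 mm plate, F_u = 400 MPa): end bolts L_c = 55 − 33/2 = 38.5, R_n = min(1.2×38.5×8×400, 2.4×30×8×400) = 147.84 kN/bolt; interior L_c = 105 − 33 = 72, R_n = 230.4 kN/bolt. φR_n = 0.75 × (2×147.84 + 4×230.4) = 913.0 kN.
Block shear: shear path 2×[55+2×105] = 2×265 mm, A_gv = 4240, A_nv = 2×(265 − 2.5×35)×8 = 2840 mm²; tension across gage: (93 − 1×35)×8 = 464 mm². R_n = min(0.6×400×2840, 0.6×250×4240) + 1.0×400×464 = min(681.6, 636) + 185.6 = 821.6 kN. φR_n = 0.75 × 821.6 = 616.2 kN.
Tension yield (gross): A_g = 284×8 = 2272 mm². φR_n = 0.90 × 250 × 2272 = 511.2 kN.
Governing: min(2366.6, 913.0, 616.2, 511.2) = 511.2 kN → gross-section yield.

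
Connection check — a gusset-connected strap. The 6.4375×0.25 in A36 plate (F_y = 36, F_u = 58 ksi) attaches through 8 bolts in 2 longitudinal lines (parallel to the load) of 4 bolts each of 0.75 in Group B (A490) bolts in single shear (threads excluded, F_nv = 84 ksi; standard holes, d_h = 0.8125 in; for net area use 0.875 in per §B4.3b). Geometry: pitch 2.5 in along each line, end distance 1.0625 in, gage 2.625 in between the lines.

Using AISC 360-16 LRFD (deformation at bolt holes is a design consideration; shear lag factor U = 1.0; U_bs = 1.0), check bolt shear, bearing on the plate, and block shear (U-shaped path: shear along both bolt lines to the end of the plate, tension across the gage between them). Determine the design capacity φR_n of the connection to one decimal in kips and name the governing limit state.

88.4 kips (block shear governs)

Bolt shear: A_b = π(0.75)²/4 = 0.44179 in². φR_n = 0.75 × 84 × 0.44179 × 8 × 1 = 222.7 kips.
Bearing (0.25 in plate, F_u = 58 ksi): end bolts L_c = 1.0625 − 0.8125/2 = 0.65625, R_n = min(1.2×0.65625×0.25×58, 2.4×0.75×0.25×58) = 11.419 kips/bolt; interior L_c = 2.5 − 0.8125 = 1.6875, R_n = 26.1 kips/bolt. φR_n = 0.75 × (2×11.419 + 6×26.1) = 134.6 kips.
Block shear: shear path 2×[1.0625+3×2.5] = 2×8.5625 in, A_gv = 4.2813, A_nv = 2×(8.5625 − 3.5×0.875)×0.25 = 2.75 in²; tension across gage: (2.625 − 1×0.875)×0.25 = 0.4375 in². R_n = min(0.6×58×2.75, 0.6×36×4.2813) + 1.0×58×0.4375 = min(95.7, 92.476) + 25.375 = 117.85 kips. φR_n = 0.75 × 117.85 = 88.4 kips.
Governing: min(222.7, 134.6, 88.4) = 88.4 kips → block shear.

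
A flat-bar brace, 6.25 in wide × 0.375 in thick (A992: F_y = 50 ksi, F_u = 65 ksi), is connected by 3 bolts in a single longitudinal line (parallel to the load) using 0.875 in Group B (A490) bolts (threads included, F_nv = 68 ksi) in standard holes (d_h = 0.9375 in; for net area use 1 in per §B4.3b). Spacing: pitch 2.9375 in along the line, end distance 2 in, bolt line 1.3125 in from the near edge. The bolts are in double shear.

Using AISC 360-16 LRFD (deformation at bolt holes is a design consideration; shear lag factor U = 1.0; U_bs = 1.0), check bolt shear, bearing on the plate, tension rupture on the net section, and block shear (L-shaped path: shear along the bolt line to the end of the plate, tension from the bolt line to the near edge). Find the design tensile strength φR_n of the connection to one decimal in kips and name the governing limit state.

Bolt shear: A_b = π(0.875)²/4 = 0.60132 in². φR_n = 0.75 × 68 × 0.60132 × 3 × 2 = 184.0 kips.
Bearing (0.375 in plate, F_u = 65 ksi): end bolts L_c = 2 − 0.9375/2 = 1.53125, R_n = min(1.2×1.53125×0.375×65, 2.4×0.875×0.375×65) = 44.789 kips/bolt; interior L_c = 2.9375 − 0.9375 = 2, R_n = 51.188 kips/bolt. φR_n = 0.75 × (1×44.789 + 2×51.188) = 110.4 kips.
Tension rupture (net): A_n = (6.25 − 1×1)×0.375 = 1.9688 in² (U = 1.0, A_e = A_n). φR_n = 0.75 × 65 × 1.9688 = 96.0 kips.
Block shear: shear path 1×[2+2×2.9375] = 1×7.875 in, A_gv = 2.9531, A_nv = 1×(7.875 − 2.5×1)×0.375 = 2.0156 in²; tension to near edge: (1.3125 − 0.5×1)×0.375 = 0.30469 in². R_n = min(0.6×65×2.0156, 0.6×50×2.9531) + 1.0×65×0.30469 = min(78.608, 88.593) + 19.805 = 98.413 kips. φR_n = 0.75 × 98.413 = 73.8 kips.
Governing: min(184.0, 110.4, 96.0, 73.8) = 73.8 kips → block shear.

73.8 kips (block shear governs)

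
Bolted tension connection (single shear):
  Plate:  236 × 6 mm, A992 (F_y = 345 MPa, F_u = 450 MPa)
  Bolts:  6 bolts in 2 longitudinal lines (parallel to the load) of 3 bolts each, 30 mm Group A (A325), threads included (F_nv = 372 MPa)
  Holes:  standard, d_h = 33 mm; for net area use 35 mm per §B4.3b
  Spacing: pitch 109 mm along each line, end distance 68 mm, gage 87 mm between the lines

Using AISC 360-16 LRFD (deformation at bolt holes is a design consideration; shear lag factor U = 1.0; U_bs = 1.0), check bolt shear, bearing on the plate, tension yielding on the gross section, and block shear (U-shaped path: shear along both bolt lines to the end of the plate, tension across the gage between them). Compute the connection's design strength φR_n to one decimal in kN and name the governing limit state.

439.7 kN (gross-section yield governs)

Bolt shear: A_b = π(30)²/4 = 706.86 mm². φR_n = 0.75 × 372 × 706.86 × 6 × 1 = 1183.3 kN.
Bearing (6 mm plate, F_u = 450 MPa): end bolts L_c = 68 − 33/2 = 51.5, R_n = min(1.2×51.5×6×450, 2.4×30×6×450) = 166.86 kN/bolt; interior L_c = 109 − 33 = 76, R_n = 194.4 kN/bolt. φR_n = 0.75 × (2×166.86 + 4×194.4) = 833.5 kN.
Tension yield (gross): A_g = 236×6 = 1416 mm². φR_n = 0.90 × 345 × 1416 = 439.7 kN.
Block shear: shear path 2×[68+2×109] = 2×286 mm, A_gv = 3432, A_nv = 2×(286 − 2.5×35)×6 = 2382 mm²; tension across gage: (87 − 1×35)×6 = 312 mm². R_n = min(0.6×450×2382, 0.6×345×3432) + 1.0×450×312 = min(643.14, 710.42) + 140.4 = 783.54 kN. φR_n = 0.75 × 783.54 = 587.7 kN.
Governing: min(1183.3, 833.5, 439.7, 587.7) = 439.7 kN → gross-section yield.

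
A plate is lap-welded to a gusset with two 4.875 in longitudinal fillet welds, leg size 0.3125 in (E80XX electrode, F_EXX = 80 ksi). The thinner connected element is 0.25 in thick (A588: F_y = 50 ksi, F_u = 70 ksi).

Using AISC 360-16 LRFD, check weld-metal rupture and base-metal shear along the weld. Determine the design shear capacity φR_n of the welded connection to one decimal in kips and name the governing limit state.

Weld metal: throat = 0.707×0.3125 = 0.22094 in, L = 2×4.875 = 9.75 in. φR_n = 0.75 × 0.6 × 80 × 0.22094 × 9.75 = 77.5 kips.
Base metal shear (0.25 in plate): yield φR_n = 1.0×0.6×50×0.25×9.75 = 73.1 kips; rupture φR_n = 0.75×0.6×70×0.25×9.75 = 76.8 kips; take 73.1 kips (yield).
Governing: min(77.5, 73.1) = 73.1 kips → base-metal shear.

73.1 kips (base-metal shear governs)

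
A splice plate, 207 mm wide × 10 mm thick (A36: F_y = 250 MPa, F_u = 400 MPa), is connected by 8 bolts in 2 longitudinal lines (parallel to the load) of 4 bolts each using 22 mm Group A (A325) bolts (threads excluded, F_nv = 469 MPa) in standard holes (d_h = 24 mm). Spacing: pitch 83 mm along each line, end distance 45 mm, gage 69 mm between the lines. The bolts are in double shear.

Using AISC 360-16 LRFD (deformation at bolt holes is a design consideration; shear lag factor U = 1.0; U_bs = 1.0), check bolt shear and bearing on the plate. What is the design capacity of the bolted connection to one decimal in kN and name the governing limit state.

1188.0 kN (bearing governs)

Bolt shear: A_b = π(22)²/4 = 380.13 mm². φR_n = 0.75 × 469 × 380.13 × 8 × 2 = 2139.4 kN.
Bearing (10 mm plate, F_u = 400 MPa): end bolts L_c = 45 − 24/2 = 33, R_n = min(1.2×33×10×400, 2.4×22×10×400) = 158.4 kN/bolt; interior L_c = 83 − 24 = 59, R_n = 211.2 kN/bolt. φR_n = 0.75 × (2×158.4 + 6×211.2) = 1188.0 kN.
Governing: min(2139.4, 1188.0) = 1188.0 kN → bearing.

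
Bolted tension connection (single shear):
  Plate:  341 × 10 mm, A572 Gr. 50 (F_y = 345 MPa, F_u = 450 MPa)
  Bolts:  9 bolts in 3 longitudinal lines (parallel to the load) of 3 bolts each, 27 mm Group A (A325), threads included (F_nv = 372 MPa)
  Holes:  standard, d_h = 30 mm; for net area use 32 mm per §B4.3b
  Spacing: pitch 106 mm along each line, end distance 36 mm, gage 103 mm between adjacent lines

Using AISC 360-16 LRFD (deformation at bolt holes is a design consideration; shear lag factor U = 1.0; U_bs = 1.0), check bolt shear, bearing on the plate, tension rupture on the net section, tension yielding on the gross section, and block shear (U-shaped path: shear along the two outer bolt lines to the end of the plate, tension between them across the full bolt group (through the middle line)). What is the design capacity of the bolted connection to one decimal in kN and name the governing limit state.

826.9 kN (net-section rupture governs)

Bolt shear: A_b = π(27)²/4 = 572.56 mm². φR_n = 0.75 × 372 × 572.56 × 9 × 1 = 1437.7 kN.
Bearing (10 mm plate, F_u = 450 MPa): end bolts L_c = 36 − 30/2 = 21, R_n = min(1.2×21×10×450, 2.4×27×10×450) = 113.4 kN/bolt; interior L_c = 106 − 30 = 76, R_n = 291.6 kN/bolt. φR_n = 0.75 × (3×113.4 + 6×291.6) = 1567.4 kN.
Tension rupture (net): A_n = (341 − 3×32)×10 = 2450 mm² (U = 1.0, A_e = A_n). φR_n = 0.75 × 450 × 2450 = 826.9 kN.
Tension yield (gross): A_g = 341×10 = 3410 mm². φR_n = 0.90 × 345 × 3410 = 1058.8 kN.
Block shear: shear path 2×[36+2×106] = 2×248 mm, A_gv = 4960, A_nv = 2×(248 − 2.5×32)×10 = 3360 mm²; tension across gage: (206 − 2×32)×10 = 1420 mm². R_n = min(0.6×450×3360, 0.6×345×4960) + 1.0×450×1420 = min(907.2, 1026.7) + 639 = 1546.2 kN. φR_n = 0.75 × 1546.2 = 1159.7 kN.
Governing: min(1437.7, 1567.4, 826.9, 1058.8, 1159.7) = 826.9 kN → net-section rupture.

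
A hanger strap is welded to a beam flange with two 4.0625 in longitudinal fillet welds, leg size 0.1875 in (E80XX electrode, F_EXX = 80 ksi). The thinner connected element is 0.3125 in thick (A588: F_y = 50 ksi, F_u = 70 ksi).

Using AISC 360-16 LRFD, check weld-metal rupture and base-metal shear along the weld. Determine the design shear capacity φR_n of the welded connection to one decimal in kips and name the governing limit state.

38.8 kips (weld metal governs)

Weld metal: throat = 0.707×0.1875 = 0.13256 in, L = 2×4.0625 = 8.125 in. φR_n = 0.75 × 0.6 × 80 × 0.13256 × 8.125 = 38.8 kips.
Base metal shear (0.3125 in plate): yield φR_n = 1.0×0.6×50×0.3125×8.125 = 76.2 kips; rupture φR_n = 0.75×0.6×70×0.3125×8.125 = 80.0 kips; take 76.2 kips (yield).
Governing: min(38.8, 76.2) = 38.8 kips → weld metal.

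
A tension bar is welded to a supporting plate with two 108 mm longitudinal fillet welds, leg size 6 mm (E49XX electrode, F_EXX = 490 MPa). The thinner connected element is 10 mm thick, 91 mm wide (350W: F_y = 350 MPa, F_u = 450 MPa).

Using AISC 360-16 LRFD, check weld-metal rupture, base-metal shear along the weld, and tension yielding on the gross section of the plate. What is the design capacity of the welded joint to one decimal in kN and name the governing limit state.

202.0 kN (weld metal governs)

Weld metal: throat = 0.707×6 = 4.242 mm, L = 2×108 = 216 mm. φR_n = 0.75 × 0.6 × 490 × 4.242 × 216 = 202.0 kN.
Base metal shear (10 mm plate): yield φR_n = 1.0×0.6×350×10×216 = 453.6 kN; rupture φR_n = 0.75×0.6×450×10×216 = 437.4 kN; take 437.4 kN (rupture).
Tension yield (gross): A_g = 91×10 = 910 mm². φR_n = 0.90 × 350 × 910 = 286.7 kN.
Governing: min(202.0, 437.4, 286.7) = 202.0 kN → weld metal.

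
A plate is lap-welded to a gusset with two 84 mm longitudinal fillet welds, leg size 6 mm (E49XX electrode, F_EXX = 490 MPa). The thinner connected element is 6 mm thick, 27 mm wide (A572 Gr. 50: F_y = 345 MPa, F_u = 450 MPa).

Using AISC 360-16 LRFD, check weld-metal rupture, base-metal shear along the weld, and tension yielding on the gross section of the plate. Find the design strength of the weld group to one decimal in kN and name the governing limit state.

50.3 kN (gross-section yield governs)

Weld metal: throat = 0.707×6 = 4.242 mm, L = 2×84 = 168 mm. φR_n = 0.75 × 0.6 × 490 × 4.242 × 168 = 157.1 kN.
Base metal shear (6 mm plate): yield φR_n = 1.0×0.6×345×6×168 = 208.7 kN; rupture φR_n = 0.75×0.6×450×6×168 = 204.1 kN; take 204.1 kN (rupture).
Tension yield (gross): A_g = 27×6 = 162 mm². φR_n = 0.90 × 345 × 162 = 50.3 kN.
Governing: min(157.1, 204.1, 50.3) = 50.3 kN → gross-section yield.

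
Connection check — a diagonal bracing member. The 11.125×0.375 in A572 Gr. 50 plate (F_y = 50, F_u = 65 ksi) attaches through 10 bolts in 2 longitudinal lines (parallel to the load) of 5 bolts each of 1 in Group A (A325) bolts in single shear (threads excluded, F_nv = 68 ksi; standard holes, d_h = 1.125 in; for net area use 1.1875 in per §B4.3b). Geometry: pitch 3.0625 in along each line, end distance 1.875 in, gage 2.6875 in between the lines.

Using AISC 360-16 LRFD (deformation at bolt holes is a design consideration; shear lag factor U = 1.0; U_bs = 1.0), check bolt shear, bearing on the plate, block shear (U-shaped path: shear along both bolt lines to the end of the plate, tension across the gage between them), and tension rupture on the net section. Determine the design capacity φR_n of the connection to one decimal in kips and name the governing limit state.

160.0 kips (net-section rupture governs)

Bolt shear: A_b = π(1)²/4 = 0.7854 in². φR_n = 0.75 × 68 × 0.7854 × 10 × 1 = 400.6 kips.
Bearing (0.375 in plate, F_u = 65 ksi): end bolts L_c = 1.875 − 1.125/2 = 1.3125, R_n = min(1.2×1.3125×0.375×65, 2.4×1×0.375×65) = 38.391 kips/bolt; interior L_c = 3.0625 − 1.125 = 1.9375, R_n = 56.672 kips/bolt. φR_n = 0.75 × (2×38.391 + 8×56.672) = 397.6 kips.
Block shear: shear path 2×[1.875+4×3.0625] = 2×14.125 in, A_gv = 10.594, A_nv = 2×(14.125 − 4.5×1.1875)×0.375 = 6.5859 in²; tension across gage: (2.6875 − 1×1.1875)×0.375 = 0.5625 in². R_n = min(0.6×65×6.5859, 0.6×50×10.594) + 1.0×65×0.5625 = min(256.85, 317.82) + 36.563 = 293.41 kips. φR_n = 0.75 × 293.41 = 220.1 kips.
Tension rupture (net): A_n = (11.125 − 2×1.1875)×0.375 = 3.2813 in² (U = 1.0, A_e = A_n). φR_n = 0.75 × 65 × 3.2813 = 160.0 kips.
Governing: min(400.6, 397.6, 220.1, 160.0) = 160.0 kips → net-section rupture.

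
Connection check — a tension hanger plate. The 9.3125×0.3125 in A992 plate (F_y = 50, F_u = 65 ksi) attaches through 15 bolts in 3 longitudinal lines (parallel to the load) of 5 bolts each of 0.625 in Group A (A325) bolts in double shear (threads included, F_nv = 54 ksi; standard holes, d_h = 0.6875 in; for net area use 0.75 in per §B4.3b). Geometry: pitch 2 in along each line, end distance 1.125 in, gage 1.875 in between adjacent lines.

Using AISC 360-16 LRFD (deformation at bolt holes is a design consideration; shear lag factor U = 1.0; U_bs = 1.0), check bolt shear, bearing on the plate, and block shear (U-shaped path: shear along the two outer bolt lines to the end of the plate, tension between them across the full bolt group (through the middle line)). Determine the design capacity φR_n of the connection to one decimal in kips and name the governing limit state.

139.4 kips (block shear governs)

Bolt shear: A_b = π(0.625)²/4 = 0.3068 in². φR_n = 0.75 × 54 × 0.3068 × 15 × 2 = 372.8 kips.
Bearing (0.3125 in plate, F_u = 65 ksi): end bolts L_c = 1.125 − 0.6875/2 = 0.78125, R_n = min(1.2×0.78125×0.3125×65, 2.4×0.625×0.3125×65) = 19.043 kips/bolt; interior L_c = 2 − 0.6875 = 1.3125, R_n = 30.469 kips/bolt. φR_n = 0.75 × (3×19.043 + 12×30.469) = 317.1 kips.
Block shear: shear path 2×[1.125+4×2] = 2×9.125 in, A_gv = 5.7031, A_nv = 2×(9.125 − 4.5×0.75)×0.3125 = 3.5938 in²; tension across gage: (3.75 − 2×0.75)×0.3125 = 0.70313 in². R_n = min(0.6×65×3.5938, 0.6×50×5.7031) + 1.0×65×0.70313 = min(140.16, 171.09) + 45.703 = 185.86 kips. φR_n = 0.75 × 185.86 = 139.4 kips.
Governing: min(372.8, 317.1, 139.4) = 139.4 kips → block shear.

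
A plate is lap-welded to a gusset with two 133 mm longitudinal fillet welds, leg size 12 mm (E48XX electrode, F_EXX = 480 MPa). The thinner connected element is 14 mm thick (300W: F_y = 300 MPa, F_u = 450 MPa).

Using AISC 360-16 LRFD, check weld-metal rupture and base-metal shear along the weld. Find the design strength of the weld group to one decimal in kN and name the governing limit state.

Weld metal: throat = 0.707×12 = 8.484 mm, L = 2×133 = 266 mm. φR_n = 0.75 × 0.6 × 480 × 8.484 × 266 = 487.5 kN.
Base metal shear (14 mm plate): yield φR_n = 1.0×0.6×300×14×266 = 670.3 kN; rupture φR_n = 0.75×0.6×450×14×266 = 754.1 kN; take 670.3 kN (yield).
Governing: min(487.5, 670.3) = 487.5 kN → weld metal.

487.5 kN (weld metal governs)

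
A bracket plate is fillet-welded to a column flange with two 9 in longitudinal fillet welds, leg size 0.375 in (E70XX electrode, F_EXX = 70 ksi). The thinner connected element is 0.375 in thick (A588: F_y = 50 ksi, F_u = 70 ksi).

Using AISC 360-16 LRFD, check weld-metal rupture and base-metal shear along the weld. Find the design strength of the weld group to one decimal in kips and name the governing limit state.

Weld metal: throat = 0.707×0.375 = 0.26513 in, L = 2×9 = 18 in. φR_n = 0.75 × 0.6 × 70 × 0.26513 × 18 = 150.3 kips.
Base metal shear (0.375 in plate): yield φR_n = 1.0×0.6×50×0.375×18 = 202.5 kips; rupture φR_n = 0.75×0.6×70×0.375×18 = 212.6 kips; take 202.5 kips (yield).
Governing: min(150.3, 202.5) = 150.3 kips → weld metal.

150.3 kips (weld metal governs)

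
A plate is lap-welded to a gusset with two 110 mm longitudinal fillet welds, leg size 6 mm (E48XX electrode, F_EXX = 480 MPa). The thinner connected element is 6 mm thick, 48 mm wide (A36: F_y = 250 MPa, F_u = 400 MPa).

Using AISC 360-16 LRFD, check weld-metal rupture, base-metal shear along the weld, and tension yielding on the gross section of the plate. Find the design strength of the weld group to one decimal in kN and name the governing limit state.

64.8 kN (gross-section yield governs)

Weld metal: throat = 0.707×6 = 4.242 mm, L = 2×110 = 220 mm. φR_n = 0.75 × 0.6 × 480 × 4.242 × 220 = 201.6 kN.
Base metal shear (6 mm plate): yield φR_n = 1.0×0.6×250×6×220 = 198.0 kN; rupture φR_n = 0.75×0.6×400×6×220 = 237.6 kN; take 198.0 kN (yield).
Tension yield (gross): A_g = 48×6 = 288 mm². φR_n = 0.90 × 250 × 288 = 64.8 kN.
Governing: min(201.6, 198.0, 64.8) = 64.8 kN → gross-section yield.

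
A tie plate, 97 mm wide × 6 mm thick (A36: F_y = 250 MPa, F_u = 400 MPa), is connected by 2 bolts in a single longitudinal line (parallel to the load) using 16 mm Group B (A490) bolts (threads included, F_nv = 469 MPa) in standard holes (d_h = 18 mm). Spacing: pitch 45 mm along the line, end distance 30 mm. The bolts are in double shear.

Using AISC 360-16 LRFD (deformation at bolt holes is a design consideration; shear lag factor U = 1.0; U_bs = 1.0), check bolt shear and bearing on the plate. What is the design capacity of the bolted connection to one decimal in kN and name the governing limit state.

Bolt shear: A_b = π(16)²/4 = 201.06 mm². φR_n = 0.75 × 469 × 201.06 × 2 × 2 = 282.9 kN.
Bearing (6 mm plate, F_u = 400 MPa): end bolts L_c = 30 − 18/2 = 21, R_n = min(1.2×21×6×400, 2.4×16×6×400) = 60.48 kN/bolt; interior L_c = 45 − 18 = 27, R_n = 77.76 kN/bolt. φR_n = 0.75 × (1×60.48 + 1×77.76) = 103.7 kN.
Governing: min(282.9, 103.7) = 103.7 kN → bearing.

103.7 kN (bearing governs)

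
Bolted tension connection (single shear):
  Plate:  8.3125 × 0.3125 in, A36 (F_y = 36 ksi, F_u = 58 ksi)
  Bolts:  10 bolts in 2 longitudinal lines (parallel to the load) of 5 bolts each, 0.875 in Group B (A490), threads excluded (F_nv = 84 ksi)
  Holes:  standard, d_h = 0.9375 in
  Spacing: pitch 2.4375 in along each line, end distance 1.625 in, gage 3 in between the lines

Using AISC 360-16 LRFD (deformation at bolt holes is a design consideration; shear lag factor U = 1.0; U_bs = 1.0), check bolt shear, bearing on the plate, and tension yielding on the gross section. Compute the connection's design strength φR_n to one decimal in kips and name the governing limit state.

Bolt shear: A_b = π(0.875)²/4 = 0.60132 in². φR_n = 0.75 × 84 × 0.60132 × 10 × 1 = 378.8 kips.
Bearing (0.3125 in plate, F_u = 58 ksi): end bolts L_c = 1.625 − 0.9375/2 = 1.15625, R_n = min(1.2×1.15625×0.3125×58, 2.4×0.875×0.3125×58) = 25.148 kips/bolt; interior L_c = 2.4375 − 0.9375 = 1.5, R_n = 32.625 kips/bolt. φR_n = 0.75 × (2×25.148 + 8×32.625) = 233.5 kips.
Tension yield (gross): A_g = 8.3125×0.3125 = 2.5977 in². φR_n = 0.90 × 36 × 2.5977 = 84.2 kips.
Governing: min(378.8, 233.5, 84.2) = 84.2 kips → gross-section yield.

84.2 kips (gross-section yield governs)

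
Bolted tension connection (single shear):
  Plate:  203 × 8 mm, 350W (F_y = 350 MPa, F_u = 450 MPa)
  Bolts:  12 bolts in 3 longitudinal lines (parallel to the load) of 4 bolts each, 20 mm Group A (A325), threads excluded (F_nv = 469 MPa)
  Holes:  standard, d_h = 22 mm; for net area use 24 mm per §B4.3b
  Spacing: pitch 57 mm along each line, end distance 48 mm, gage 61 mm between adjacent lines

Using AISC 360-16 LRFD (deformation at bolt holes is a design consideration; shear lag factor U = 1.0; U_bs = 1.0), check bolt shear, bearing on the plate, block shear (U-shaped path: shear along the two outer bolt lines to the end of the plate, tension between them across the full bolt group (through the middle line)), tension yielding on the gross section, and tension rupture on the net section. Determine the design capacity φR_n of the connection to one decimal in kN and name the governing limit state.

Bolt shear: A_b = π(20)²/4 = 314.16 mm². φR_n = 0.75 × 469 × 314.16 × 12 × 1 = 1326.1 kN.
Bearing (8 mm plate, F_u = 450 MPa): end bolts L_c = 48 − 22/2 = 37, R_n = min(1.2×37×8×450, 2.4×20×8×450) = 159.84 kN/bolt; interior L_c = 57 − 22 = 35, R_n = 151.2 kN/bolt. φR_n = 0.75 × (3×159.84 + 9×151.2) = 1380.2 kN.
Block shear: shear path 2×[48+3×57] = 2×219 mm, A_gv = 3504, A_nv = 2×(219 − 3.5×24)×8 = 2160 mm²; tension across gage: (122 − 2×24)×8 = 592 mm². R_n = min(0.6×450×2160, 0.6×350×3504) + 1.0×450×592 = min(583.2, 735.84) + 266.4 = 849.6 kN. φR_n = 0.75 × 849.6 = 637.2 kN.
Tension yield (gross): A_g = 203×8 = 1624 mm². φR_n = 0.90 × 350 × 1624 = 511.6 kN.
Tension rupture (net): A_n = (203 − 3×24)×8 = 1048 mm² (U = 1.0, A_e = A_n). φR_n = 0.75 × 450 × 1048 = 353.7 kN.
Governing: min(1326.1, 1380.2, 637.2, 511.6, 353.7) = 353.7 kN → net-section rupture.

353.7 kN (net-section rupture governs)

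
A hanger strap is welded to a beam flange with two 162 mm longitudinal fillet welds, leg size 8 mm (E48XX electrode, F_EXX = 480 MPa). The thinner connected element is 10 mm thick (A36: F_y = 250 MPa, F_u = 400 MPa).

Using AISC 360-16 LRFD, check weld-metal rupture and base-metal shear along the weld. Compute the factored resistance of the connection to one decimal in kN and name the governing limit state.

Weld metal: throat = 0.707×8 = 5.656 mm, L = 2×162 = 324 mm. φR_n = 0.75 × 0.6 × 480 × 5.656 × 324 = 395.8 kN.
Base metal shear (10 mm plate): yield φR_n = 1.0×0.6×250×10×324 = 486.0 kN; rupture φR_n = 0.75×0.6×400×10×324 = 583.2 kN; take 486.0 kN (yield).
Governing: min(395.8, 486.0) = 395.8 kN → weld metal.

395.8 kN (weld metal governs)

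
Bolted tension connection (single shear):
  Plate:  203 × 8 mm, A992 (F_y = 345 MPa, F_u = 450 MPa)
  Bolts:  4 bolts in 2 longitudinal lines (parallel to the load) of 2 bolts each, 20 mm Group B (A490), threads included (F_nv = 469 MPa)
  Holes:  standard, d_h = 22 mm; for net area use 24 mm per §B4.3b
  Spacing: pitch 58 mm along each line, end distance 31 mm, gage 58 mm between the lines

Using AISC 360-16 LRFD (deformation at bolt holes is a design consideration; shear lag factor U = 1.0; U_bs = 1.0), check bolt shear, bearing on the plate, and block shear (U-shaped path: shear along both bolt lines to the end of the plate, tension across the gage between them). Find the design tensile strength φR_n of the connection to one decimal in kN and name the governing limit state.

263.5 kN (block shear governs)

Bolt shear: A_b = π(20)²/4 = 314.16 mm². φR_n = 0.75 × 469 × 314.16 × 4 × 1 = 442.0 kN.
Bearing (8 mm plate, F_u = 450 MPa): end bolts L_c = 31 − 22/2 = 20, R_n = min(1.2×20×8×450, 2.4×20×8×450) = 86.4 kN/bolt; interior L_c = 58 − 22 = 36, R_n = 155.52 kN/bolt. φR_n = 0.75 × (2×86.4 + 2×155.52) = 362.9 kN.
Block shear: shear path 2×[31+1×58] = 2×89 mm, A_gv = 1424, A_nv = 2×(89 − 1.5×24)×8 = 848 mm²; tension across gage: (58 − 1×24)×8 = 272 mm². R_n = min(0.6×450×848, 0.6×345×1424) + 1.0×450×272 = min(228.96, 294.77) + 122.4 = 351.36 kN. φR_n = 0.75 × 351.36 = 263.5 kN.
Governing: min(442.0, 362.9, 263.5) = 263.5 kN → block shear.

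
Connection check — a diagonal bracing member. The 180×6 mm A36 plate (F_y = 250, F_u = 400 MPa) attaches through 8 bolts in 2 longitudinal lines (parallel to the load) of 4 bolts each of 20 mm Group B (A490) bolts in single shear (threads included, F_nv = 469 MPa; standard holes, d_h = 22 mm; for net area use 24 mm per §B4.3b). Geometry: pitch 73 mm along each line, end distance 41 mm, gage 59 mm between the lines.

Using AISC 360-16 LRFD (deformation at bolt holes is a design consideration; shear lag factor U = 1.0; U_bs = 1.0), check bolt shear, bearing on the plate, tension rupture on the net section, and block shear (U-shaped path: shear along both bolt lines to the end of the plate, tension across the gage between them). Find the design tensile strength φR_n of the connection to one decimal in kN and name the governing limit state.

Bolt shear: A_b = π(20)²/4 = 314.16 mm². φR_n = 0.75 × 469 × 314.16 × 8 × 1 = 884.0 kN.
Bearing (6 mm plate, F_u = 400 MPa): end bolts L_c = 41 − 22/2 = 30, R_n = min(1.2×30×6×400, 2.4×20×6×400) = 86.4 kN/bolt; interior L_c = 73 − 22 = 51, R_n = 115.2 kN/bolt. φR_n = 0.75 × (2×86.4 + 6×115.2) = 648.0 kN.
Tension rupture (net): A_n = (180 − 2×24)×6 = 792 mm² (U = 1.0, A_e = A_n). φR_n = 0.75 × 400 × 792 = 237.6 kN.
Block shear: shear path 2×[41+3×73] = 2×260 mm, A_gv = 3120, A_nv = 2×(260 − 3.5×24)×6 = 2112 mm²; tension across gage: (59 − 1×24)×6 = 210 mm². R_n = min(0.6×400×2112, 0.6×250×3120) + 1.0×400×210 = min(506.88, 468) + 84 = 552 kN. φR_n = 0.75 × 552 = 414.0 kN.
Governing: min(884.0, 648.0, 237.6, 414.0) = 237.6 kN → net-section rupture.

237.6 kN (net-section rupture governs)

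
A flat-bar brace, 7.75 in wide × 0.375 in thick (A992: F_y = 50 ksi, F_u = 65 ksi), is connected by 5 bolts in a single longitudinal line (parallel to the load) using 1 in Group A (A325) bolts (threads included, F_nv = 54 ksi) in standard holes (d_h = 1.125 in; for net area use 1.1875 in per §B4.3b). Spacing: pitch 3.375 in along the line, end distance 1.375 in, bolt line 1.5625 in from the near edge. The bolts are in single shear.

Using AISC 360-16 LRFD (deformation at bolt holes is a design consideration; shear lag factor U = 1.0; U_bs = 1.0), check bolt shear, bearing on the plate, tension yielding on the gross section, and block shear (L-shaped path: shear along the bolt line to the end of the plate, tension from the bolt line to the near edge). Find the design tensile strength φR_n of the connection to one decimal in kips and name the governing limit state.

Bolt shear: A_b = π(1)²/4 = 0.7854 in². φR_n = 0.75 × 54 × 0.7854 × 5 × 1 = 159.0 kips.
Bearing (0.375 in plate, F_u = 65 ksi): end bolts L_c = 1.375 − 1.125/2 = 0.8125, R_n = min(1.2×0.8125×0.375×65, 2.4×1×0.375×65) = 23.766 kips/bolt; interior L_c = 3.375 − 1.125 = 2.25, R_n = 58.5 kips/bolt. φR_n = 0.75 × (1×23.766 + 4×58.5) = 193.3 kips.
Tension yield (gross): A_g = 7.75×0.375 = 2.9063 in². φR_n = 0.90 × 50 × 2.9063 = 130.8 kips.
Block shear: shear path 1×[1.375+4×3.375] = 1×14.875 in, A_gv = 5.5781, A_nv = 1×(14.875 − 4.5×1.1875)×0.375 = 3.5742 in²; tension to near edge: (1.5625 − 0.5×1.1875)×0.375 = 0.36328 in². R_n = min(0.6×65×3.5742, 0.6×50×5.5781) + 1.0×65×0.36328 = min(139.39, 167.34) + 23.613 = 163 kips. φR_n = 0.75 × 163 = 122.3 kips.
Governing: min(159.0, 193.3, 130.8, 122.3) = 122.3 kips → block shear.

122.3 kips (block shear governs)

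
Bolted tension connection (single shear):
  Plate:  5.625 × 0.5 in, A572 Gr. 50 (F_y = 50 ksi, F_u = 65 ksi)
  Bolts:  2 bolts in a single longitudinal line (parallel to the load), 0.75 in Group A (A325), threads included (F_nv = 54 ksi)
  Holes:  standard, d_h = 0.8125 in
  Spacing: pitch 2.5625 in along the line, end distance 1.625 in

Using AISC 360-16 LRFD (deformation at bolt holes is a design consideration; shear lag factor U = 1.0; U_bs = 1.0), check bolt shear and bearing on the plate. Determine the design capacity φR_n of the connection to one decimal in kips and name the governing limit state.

35.8 kips (bolt shear governs)

Bolt shear: A_b = π(0.75)²/4 = 0.44179 in². φR_n = 0.75 × 54 × 0.44179 × 2 × 1 = 35.8 kips.
Bearing (0.5 in plate, F_u = 65 ksi): end bolts L_c = 1.625 − 0.8125/2 = 1.21875, R_n = min(1.2×1.21875×0.5×65, 2.4×0.75×0.5×65) = 47.531 kips/bolt; interior L_c = 2.5625 − 0.8125 = 1.75, R_n = 58.5 kips/bolt. φR_n = 0.75 × (1×47.531 + 1×58.5) = 79.5 kips.
Governing: min(35.8, 79.5) = 35.8 kips → bolt shear.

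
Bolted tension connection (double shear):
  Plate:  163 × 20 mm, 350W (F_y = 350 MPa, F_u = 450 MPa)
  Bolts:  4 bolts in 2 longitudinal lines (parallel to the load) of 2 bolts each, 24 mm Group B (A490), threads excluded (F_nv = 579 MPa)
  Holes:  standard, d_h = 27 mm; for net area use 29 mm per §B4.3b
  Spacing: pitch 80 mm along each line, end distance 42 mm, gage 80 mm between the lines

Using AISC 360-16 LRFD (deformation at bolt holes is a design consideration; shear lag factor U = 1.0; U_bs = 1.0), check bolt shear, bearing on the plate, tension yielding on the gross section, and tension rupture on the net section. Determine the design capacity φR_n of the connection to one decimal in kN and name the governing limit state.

708.8 kN (net-section rupture governs)

Bolt shear: A_b = π(24)²/4 = 452.39 mm². φR_n = 0.75 × 579 × 452.39 × 4 × 2 = 1571.6 kN.
Bearing (20 mm plate, F_u = 450 MPa): end bolts L_c = 42 − 27/2 = 28.5, R_n = min(1.2×28.5×20×450, 2.4×24×20×450) = 307.8 kN/bolt; interior L_c = 80 − 27 = 53, R_n = 518.4 kN/bolt. φR_n = 0.75 × (2×307.8 + 2×518.4) = 1239.3 kN.
Tension yield (gross): A_g = 163×20 = 3260 mm². φR_n = 0.90 × 350 × 3260 = 1026.9 kN.
Tension rupture (net): A_n = (163 − 2×29)×20 = 2100 mm² (U = 1.0, A_e = A_n). φR_n = 0.75 × 450 × 2100 = 708.8 kN.
Governing: min(1571.6, 1239.3, 1026.9, 708.8) = 708.8 kN → net-section rupture.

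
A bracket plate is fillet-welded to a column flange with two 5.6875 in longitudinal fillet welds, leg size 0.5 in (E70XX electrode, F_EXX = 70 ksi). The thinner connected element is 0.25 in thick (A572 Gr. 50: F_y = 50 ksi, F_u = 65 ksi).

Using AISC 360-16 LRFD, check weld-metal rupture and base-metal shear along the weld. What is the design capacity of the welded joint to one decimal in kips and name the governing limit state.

Weld metal: throat = 0.707×0.5 = 0.3535 in, L = 2×5.6875 = 11.375 in. φR_n = 0.75 × 0.6 × 70 × 0.3535 × 11.375 = 126.7 kips.
Base metal shear (0.25 in plate): yield φR_n = 1.0×0.6×50×0.25×11.375 = 85.3 kips; rupture φR_n = 0.75×0.6×65×0.25×11.375 = 83.2 kips; take 83.2 kips (rupture).
Governing: min(126.7, 83.2) = 83.2 kips → base-metal shear.

83.2 kips (base-metal shear governs)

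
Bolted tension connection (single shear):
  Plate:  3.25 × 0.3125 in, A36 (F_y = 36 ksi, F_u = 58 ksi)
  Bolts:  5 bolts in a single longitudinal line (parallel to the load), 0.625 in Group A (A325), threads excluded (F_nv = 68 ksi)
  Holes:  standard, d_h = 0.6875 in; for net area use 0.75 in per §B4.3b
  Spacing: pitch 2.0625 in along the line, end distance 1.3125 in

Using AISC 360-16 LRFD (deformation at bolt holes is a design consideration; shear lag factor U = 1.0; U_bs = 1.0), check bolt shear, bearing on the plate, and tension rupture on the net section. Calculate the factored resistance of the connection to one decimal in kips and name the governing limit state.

34.0 kips (net-section rupture governs)

Bolt shear: A_b = π(0.625)²/4 = 0.3068 in². φR_n = 0.75 × 68 × 0.3068 × 5 × 1 = 78.2 kips.
Bearing (0.3125 in plate, F_u = 58 ksi): end bolts L_c = 1.3125 − 0.6875/2 = 0.96875, R_n = min(1.2×0.96875×0.3125×58, 2.4×0.625×0.3125×58) = 21.07 kips/bolt; interior L_c = 2.0625 − 0.6875 = 1.375, R_n = 27.188 kips/bolt. φR_n = 0.75 × (1×21.07 + 4×27.188) = 97.4 kips.
Tension rupture (net): A_n = (3.25 − 1×0.75)×0.3125 = 0.78125 in² (U = 1.0, A_e = A_n). φR_n = 0.75 × 58 × 0.78125 = 34.0 kips.
Governing: min(78.2, 97.4, 34.0) = 34.0 kips → net-section rupture.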